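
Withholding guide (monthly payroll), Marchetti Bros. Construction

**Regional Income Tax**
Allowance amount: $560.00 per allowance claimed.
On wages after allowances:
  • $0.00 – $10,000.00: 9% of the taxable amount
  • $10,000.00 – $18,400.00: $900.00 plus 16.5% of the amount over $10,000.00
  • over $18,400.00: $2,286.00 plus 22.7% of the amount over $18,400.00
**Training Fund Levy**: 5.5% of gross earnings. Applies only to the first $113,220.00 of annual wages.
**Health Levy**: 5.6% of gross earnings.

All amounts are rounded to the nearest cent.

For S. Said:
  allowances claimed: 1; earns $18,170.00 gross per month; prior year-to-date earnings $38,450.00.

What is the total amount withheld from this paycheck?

$4,172.52

Regional Income Tax: taxable = $18,170.00 − 1×$560.00 = $17,610.00
  $900.00 + 16.5% × ($17,610.00 − $10,000.00) = $900.00 + 16.5% × $7,610.00 = $2,155.65
Training Fund Levy: 5.5% × $18,170.00 = $999.35
Health Levy: 5.6% × $18,170.00 = $1,017.52
Total: $2,155.65 + $999.35 + $1,017.52 = $4,172.52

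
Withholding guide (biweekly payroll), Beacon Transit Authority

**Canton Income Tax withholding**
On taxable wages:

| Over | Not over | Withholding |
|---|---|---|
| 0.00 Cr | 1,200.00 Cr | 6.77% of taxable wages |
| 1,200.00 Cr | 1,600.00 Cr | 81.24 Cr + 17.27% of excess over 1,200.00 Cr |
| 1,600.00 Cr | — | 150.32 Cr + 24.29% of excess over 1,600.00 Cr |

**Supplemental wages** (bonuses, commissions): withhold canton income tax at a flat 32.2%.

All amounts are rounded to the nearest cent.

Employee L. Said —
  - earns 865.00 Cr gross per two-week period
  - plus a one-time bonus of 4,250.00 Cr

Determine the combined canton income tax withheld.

Canton Income Tax: taxable = 865.00 Cr
  6.77% × 865.00 Cr = 58.56 Cr
Supplemental (32.2% flat on bonus): 32.2% × 4,250.00 Cr = 1,368.50 Cr
Total canton income tax: 58.56 Cr + 1,368.50 Cr = 1,427.06 Cr

1,427.06 Cr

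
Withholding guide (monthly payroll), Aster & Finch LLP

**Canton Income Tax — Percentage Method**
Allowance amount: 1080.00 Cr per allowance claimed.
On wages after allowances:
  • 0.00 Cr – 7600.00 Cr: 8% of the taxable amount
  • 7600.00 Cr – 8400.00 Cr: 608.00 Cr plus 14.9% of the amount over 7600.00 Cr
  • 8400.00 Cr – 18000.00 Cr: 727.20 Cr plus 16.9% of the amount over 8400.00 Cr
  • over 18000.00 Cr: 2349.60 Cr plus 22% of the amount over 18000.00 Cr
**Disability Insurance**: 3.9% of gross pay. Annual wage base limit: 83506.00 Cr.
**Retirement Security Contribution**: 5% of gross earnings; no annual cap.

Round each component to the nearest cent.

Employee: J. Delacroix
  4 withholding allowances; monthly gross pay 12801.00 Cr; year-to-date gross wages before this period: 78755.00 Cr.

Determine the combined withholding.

Canton Income Tax: taxable = 12801.00 Cr − 4×1080.00 Cr = 8481.00 Cr
  727.20 Cr + 16.9% × (8481.00 Cr − 8400.00 Cr) = 727.20 Cr + 16.9% × 81.00 Cr = 740.89 Cr
Disability Insurance: cap 83506.00 Cr − YTD 78755.00 Cr = 4751.00 Cr subject; 3.9% × 4751.00 Cr = 185.29 Cr
Retirement Security Contribution: 5% × 12801.00 Cr = 640.05 Cr
Total: 740.89 Cr + 185.29 Cr + 640.05 Cr = 1566.23 Cr

1566.23 Cr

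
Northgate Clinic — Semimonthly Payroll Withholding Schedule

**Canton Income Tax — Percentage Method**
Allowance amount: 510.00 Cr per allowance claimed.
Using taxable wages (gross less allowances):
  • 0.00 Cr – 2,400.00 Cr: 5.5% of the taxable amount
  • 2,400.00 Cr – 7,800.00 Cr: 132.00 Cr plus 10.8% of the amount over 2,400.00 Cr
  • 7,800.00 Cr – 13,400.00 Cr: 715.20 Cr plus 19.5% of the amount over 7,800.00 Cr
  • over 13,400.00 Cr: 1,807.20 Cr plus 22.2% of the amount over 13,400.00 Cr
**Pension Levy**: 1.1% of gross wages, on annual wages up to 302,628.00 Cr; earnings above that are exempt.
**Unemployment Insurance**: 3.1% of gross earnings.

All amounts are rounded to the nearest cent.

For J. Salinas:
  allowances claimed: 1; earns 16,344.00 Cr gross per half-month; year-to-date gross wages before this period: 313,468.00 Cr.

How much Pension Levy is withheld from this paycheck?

Pension Levy: YTD 313,468.00 Cr ≥ cap 302,628.00 Cr → 0.00 Cr

0.00 Cr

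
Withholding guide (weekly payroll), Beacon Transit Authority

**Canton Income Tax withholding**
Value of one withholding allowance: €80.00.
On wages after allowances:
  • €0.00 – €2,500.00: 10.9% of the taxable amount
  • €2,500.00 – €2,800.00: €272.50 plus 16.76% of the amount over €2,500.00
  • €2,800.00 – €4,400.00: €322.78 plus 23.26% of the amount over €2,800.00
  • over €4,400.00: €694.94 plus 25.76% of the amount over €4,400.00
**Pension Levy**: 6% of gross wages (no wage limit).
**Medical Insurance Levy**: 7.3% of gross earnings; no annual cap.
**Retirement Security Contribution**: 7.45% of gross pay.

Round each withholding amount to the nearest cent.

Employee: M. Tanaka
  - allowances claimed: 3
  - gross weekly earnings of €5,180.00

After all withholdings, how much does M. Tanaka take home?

Canton Income Tax: taxable = €5,180.00 − 3×€80.00 = €4,940.00
  €694.94 + 25.76% × (€4,940.00 − €4,400.00) = €694.94 + 25.76% × €540.00 = €834.04
Pension Levy: 6% × €5,180.00 = €310.80
Medical Insurance Levy: 7.3% × €5,180.00 = €378.14
Retirement Security Contribution: 7.45% × €5,180.00 = €385.91
Total withheld: €834.04 + €310.80 + €378.14 + €385.91 = €1,908.89
Net pay: €5,180.00 − €1,908.89 = €3,271.11

€3,271.11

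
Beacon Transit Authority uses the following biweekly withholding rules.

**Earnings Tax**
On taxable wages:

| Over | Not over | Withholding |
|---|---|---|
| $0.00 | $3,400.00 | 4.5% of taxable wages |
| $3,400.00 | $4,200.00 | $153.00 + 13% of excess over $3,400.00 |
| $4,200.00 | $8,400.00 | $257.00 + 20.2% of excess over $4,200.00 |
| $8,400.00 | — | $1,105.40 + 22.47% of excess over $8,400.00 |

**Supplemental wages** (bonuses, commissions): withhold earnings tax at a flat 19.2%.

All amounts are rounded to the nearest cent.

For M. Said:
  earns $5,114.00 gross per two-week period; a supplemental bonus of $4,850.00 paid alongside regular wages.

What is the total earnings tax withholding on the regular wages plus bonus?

Earnings Tax: taxable = $5,114.00
  $257.00 + 20.2% × ($5,114.00 − $4,200.00) = $257.00 + 20.2% × $914.00 = $441.63
Supplemental (19.2% flat on bonus): 19.2% × $4,850.00 = $931.20
Total earnings tax: $441.63 + $931.20 = $1,372.83

$1,372.83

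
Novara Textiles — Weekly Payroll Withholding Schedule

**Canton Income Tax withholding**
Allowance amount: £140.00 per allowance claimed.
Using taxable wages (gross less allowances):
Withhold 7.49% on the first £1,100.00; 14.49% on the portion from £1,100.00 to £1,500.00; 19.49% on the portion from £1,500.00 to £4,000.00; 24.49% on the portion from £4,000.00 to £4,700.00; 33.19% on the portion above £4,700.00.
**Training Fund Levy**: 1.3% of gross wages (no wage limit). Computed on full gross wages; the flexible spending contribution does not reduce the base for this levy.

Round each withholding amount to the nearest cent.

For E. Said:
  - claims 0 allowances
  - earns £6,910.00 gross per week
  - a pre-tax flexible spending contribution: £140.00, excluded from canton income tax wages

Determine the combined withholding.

£1,575.89

Canton Income Tax: taxable = £6,910.00 − £140.00 = £6,770.00
  £799.03 + 33.19% × (£6,770.00 − £4,700.00) = £799.03 + 33.19% × £2,070.00 = £1,486.06
Training Fund Levy: 1.3% × £6,910.00 = £89.83
Total: £1,486.06 + £89.83 = £1,575.89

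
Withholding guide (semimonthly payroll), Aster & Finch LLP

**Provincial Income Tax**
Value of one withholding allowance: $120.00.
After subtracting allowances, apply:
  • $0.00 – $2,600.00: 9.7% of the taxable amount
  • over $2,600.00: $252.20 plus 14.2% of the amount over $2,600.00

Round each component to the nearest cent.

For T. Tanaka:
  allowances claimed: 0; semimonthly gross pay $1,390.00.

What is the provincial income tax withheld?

Provincial Income Tax: taxable = $1,390.00
  9.7% × $1,390.00 = $134.83

$134.83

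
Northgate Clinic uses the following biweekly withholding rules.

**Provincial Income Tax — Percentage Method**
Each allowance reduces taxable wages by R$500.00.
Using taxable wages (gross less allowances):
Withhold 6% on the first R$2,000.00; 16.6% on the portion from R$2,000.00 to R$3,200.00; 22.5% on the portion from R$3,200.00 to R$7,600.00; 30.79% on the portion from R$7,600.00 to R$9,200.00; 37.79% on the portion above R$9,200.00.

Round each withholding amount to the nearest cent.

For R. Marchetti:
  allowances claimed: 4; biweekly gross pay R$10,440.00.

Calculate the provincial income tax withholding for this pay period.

R$1,567.84

Provincial Income Tax: taxable = R$10,440.00 − 4×R$500.00 = R$8,440.00
  R$1,309.20 + 30.79% × (R$8,440.00 − R$7,600.00) = R$1,309.20 + 30.79% × R$840.00 = R$1,567.84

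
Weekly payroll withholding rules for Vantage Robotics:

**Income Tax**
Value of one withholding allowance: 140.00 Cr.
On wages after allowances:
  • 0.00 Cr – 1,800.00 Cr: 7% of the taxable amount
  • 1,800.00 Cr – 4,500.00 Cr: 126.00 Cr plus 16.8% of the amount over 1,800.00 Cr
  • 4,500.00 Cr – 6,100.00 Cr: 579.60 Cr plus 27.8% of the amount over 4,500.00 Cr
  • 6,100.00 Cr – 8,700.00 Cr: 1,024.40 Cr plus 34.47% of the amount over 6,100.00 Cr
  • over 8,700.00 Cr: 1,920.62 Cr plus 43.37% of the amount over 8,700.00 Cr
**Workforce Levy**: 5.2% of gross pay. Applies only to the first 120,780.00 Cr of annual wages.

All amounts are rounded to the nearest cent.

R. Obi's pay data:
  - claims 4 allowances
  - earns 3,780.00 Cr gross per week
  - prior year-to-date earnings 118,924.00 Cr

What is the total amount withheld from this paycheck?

461.07 Cr

Income Tax: taxable = 3,780.00 Cr − 4×140.00 Cr = 3,220.00 Cr
  126.00 Cr + 16.8% × (3,220.00 Cr − 1,800.00 Cr) = 126.00 Cr + 16.8% × 1,420.00 Cr = 364.56 Cr
Workforce Levy: cap 120,780.00 Cr − YTD 118,924.00 Cr = 1,856.00 Cr subject; 5.2% × 1,856.00 Cr = 96.51 Cr
Total: 364.56 Cr + 96.51 Cr = 461.07 Cr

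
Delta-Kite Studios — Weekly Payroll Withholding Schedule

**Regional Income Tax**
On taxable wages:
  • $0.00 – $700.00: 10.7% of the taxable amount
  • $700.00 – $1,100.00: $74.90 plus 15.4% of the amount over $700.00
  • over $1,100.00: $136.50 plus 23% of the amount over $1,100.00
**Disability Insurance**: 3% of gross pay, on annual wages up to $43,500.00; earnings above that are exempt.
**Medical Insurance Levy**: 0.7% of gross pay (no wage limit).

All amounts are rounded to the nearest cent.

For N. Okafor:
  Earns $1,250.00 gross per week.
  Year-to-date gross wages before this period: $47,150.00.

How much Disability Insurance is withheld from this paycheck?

Disability Insurance: YTD $47,150.00 ≥ cap $43,500.00 → $0.00

$0.00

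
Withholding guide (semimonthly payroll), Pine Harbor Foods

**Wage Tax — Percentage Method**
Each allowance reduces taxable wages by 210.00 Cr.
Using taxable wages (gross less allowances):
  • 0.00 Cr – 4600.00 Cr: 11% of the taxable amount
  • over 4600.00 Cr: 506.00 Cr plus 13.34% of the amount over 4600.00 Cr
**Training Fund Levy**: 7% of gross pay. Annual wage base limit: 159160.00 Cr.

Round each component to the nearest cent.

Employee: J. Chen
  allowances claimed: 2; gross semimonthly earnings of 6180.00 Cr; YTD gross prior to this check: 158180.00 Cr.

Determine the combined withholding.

Wage Tax: taxable = 6180.00 Cr − 2×210.00 Cr = 5760.00 Cr
  506.00 Cr + 13.34% × (5760.00 Cr − 4600.00 Cr) = 506.00 Cr + 13.34% × 1160.00 Cr = 660.74 Cr
Training Fund Levy: cap 159160.00 Cr − YTD 158180.00 Cr = 980.00 Cr subject; 7% × 980.00 Cr = 68.60 Cr
Total: 660.74 Cr + 68.60 Cr = 729.34 Cr

729.34 Cr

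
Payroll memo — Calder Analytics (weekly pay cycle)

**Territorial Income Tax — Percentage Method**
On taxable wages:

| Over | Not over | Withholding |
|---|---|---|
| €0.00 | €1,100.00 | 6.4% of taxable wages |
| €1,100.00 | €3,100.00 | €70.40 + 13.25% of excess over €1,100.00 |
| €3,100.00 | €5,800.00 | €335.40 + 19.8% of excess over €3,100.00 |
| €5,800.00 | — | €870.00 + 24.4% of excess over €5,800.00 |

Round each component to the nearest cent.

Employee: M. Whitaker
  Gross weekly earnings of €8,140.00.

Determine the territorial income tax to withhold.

€1,440.96

Territorial Income Tax: taxable = €8,140.00
  €870.00 + 24.4% × (€8,140.00 − €5,800.00) = €870.00 + 24.4% × €2,340.00 = €1,440.96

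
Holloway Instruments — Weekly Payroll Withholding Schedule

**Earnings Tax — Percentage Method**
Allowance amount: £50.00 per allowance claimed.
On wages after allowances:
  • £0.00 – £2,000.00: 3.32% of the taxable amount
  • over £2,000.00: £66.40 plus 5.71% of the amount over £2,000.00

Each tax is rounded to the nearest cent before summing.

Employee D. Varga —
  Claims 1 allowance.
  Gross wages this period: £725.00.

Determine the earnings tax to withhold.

Earnings Tax: taxable = £725.00 − 1×£50.00 = £675.00
  3.32% × £675.00 = £22.41

£22.41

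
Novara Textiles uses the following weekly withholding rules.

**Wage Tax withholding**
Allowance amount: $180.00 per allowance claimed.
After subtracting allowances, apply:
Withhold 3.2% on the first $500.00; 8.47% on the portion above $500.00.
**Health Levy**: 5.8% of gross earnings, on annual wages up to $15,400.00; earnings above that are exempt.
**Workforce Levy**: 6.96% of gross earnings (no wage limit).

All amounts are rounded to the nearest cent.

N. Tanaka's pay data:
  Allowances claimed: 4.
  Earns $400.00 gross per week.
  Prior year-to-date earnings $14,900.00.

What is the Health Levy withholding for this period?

Health Levy: 5.8% × $400.00 = $23.20

$23.20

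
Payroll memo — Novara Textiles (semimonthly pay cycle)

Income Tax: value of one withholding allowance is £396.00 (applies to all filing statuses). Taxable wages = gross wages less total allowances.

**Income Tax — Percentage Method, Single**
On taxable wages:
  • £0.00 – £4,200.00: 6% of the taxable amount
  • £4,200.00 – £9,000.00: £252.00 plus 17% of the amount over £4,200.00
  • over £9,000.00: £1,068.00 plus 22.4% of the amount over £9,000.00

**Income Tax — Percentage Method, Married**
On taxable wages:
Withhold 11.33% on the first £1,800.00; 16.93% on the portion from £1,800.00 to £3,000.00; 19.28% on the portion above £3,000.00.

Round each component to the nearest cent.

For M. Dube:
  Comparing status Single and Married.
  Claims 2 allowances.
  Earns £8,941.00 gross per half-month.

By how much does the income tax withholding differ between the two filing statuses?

Income Tax (Single): taxable = £8,941.00 − 2×£396.00 = £8,149.00
  £252.00 + 17% × (£8,149.00 − £4,200.00) = £252.00 + 17% × £3,949.00 = £923.33
Income Tax (Married): taxable = £8,941.00 − 2×£396.00 = £8,149.00
  £407.10 + 19.28% × (£8,149.00 − £3,000.00) = £407.10 + 19.28% × £5,149.00 = £1,399.83
Difference: |£923.33 − £1,399.83| = £476.50 (higher under Married)

£476.50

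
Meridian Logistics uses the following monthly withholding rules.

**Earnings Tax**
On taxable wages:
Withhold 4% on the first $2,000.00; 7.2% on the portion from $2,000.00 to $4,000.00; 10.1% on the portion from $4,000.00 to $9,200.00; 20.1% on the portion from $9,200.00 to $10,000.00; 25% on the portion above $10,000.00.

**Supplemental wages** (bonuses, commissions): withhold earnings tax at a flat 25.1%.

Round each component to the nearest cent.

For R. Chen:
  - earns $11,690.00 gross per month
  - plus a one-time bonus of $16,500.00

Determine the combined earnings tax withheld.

$5,474.00

Earnings Tax: taxable = $11,690.00
  $910.00 + 25% × ($11,690.00 − $10,000.00) = $910.00 + 25% × $1,690.00 = $1,332.50
Supplemental (25.1% flat on bonus): 25.1% × $16,500.00 = $4,141.50
Total earnings tax: $1,332.50 + $4,141.50 = $5,474.00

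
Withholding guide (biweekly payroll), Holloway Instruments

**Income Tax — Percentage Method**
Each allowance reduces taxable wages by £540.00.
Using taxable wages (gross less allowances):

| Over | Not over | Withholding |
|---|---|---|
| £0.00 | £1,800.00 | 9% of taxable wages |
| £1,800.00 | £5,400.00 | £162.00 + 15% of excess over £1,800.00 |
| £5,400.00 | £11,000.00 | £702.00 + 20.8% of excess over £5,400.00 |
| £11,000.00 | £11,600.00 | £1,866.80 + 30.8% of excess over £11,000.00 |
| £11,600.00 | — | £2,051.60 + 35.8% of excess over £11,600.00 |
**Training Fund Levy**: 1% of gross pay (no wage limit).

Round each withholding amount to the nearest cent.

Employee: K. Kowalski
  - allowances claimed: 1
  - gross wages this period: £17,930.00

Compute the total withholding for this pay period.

£4,303.72

Income Tax: taxable = £17,930.00 − 1×£540.00 = £17,390.00
  £2,051.60 + 35.8% × (£17,390.00 − £11,600.00) = £2,051.60 + 35.8% × £5,790.00 = £4,124.42
Training Fund Levy: 1% × £17,930.00 = £179.30
Total: £4,124.42 + £179.30 = £4,303.72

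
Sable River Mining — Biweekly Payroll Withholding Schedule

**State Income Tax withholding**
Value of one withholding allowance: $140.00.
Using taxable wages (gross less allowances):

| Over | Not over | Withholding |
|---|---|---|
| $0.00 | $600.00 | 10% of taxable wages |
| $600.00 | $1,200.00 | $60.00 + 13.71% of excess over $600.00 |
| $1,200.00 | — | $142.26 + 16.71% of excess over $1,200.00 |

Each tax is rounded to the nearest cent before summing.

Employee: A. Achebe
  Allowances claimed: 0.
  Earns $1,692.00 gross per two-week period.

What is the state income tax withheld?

$224.47

State Income Tax: taxable = $1,692.00
  $142.26 + 16.71% × ($1,692.00 − $1,200.00) = $142.26 + 16.71% × $492.00 = $224.47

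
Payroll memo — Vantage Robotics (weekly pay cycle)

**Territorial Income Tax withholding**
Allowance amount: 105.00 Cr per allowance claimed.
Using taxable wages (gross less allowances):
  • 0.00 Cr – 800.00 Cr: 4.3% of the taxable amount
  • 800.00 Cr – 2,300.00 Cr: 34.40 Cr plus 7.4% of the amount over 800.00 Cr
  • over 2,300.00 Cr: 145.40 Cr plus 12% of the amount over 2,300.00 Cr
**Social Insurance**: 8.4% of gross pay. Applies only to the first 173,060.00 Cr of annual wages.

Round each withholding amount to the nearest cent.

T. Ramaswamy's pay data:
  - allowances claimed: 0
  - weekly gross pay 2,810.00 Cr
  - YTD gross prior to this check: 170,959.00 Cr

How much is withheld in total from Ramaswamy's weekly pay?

383.08 Cr

Territorial Income Tax: taxable = 2,810.00 Cr
  145.40 Cr + 12% × (2,810.00 Cr − 2,300.00 Cr) = 145.40 Cr + 12% × 510.00 Cr = 206.60 Cr
Social Insurance: cap 173,060.00 Cr − YTD 170,959.00 Cr = 2,101.00 Cr subject; 8.4% × 2,101.00 Cr = 176.48 Cr
Total: 206.60 Cr + 176.48 Cr = 383.08 Cr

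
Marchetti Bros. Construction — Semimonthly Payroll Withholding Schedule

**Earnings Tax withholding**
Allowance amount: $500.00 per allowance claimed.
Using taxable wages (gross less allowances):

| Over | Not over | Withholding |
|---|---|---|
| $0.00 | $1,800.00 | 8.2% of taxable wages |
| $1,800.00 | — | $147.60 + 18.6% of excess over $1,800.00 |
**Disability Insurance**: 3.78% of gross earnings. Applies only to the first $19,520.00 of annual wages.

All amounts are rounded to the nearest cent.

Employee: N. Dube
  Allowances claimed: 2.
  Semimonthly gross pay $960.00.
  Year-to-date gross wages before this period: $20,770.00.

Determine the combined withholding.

Earnings Tax: taxable = $960.00 − 2×$500.00 = $-40.00
  Taxable ≤ 0 → $0.00
Disability Insurance: YTD $20,770.00 ≥ cap $19,520.00 → $0.00
Total: $0.00 + $0.00 = $0.00

$0.00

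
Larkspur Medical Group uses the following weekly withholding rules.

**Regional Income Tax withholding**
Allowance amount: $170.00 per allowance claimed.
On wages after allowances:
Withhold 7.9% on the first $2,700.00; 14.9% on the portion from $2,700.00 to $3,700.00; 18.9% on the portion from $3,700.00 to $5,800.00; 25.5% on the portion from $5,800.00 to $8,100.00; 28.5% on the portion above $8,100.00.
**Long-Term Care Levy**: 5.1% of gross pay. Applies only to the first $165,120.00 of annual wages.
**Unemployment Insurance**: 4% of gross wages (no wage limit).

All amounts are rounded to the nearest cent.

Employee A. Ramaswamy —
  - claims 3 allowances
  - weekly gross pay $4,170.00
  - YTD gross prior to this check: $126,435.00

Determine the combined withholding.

$735.81

Regional Income Tax: taxable = $4,170.00 − 3×$170.00 = $3,660.00
  $213.30 + 14.9% × ($3,660.00 − $2,700.00) = $213.30 + 14.9% × $960.00 = $356.34
Long-Term Care Levy: 5.1% × $4,170.00 = $212.67
Unemployment Insurance: 4% × $4,170.00 = $166.80
Total: $356.34 + $212.67 + $166.80 = $735.81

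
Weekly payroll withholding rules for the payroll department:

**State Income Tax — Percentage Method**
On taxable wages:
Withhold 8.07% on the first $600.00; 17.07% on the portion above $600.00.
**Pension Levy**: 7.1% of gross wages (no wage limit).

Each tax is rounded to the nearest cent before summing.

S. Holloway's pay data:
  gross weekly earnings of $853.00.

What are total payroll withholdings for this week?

$152.17

State Income Tax: taxable = $853.00
  $48.42 + 17.07% × ($853.00 − $600.00) = $48.42 + 17.07% × $253.00 = $91.61
Pension Levy: 7.1% × $853.00 = $60.56
Total: $91.61 + $60.56 = $152.17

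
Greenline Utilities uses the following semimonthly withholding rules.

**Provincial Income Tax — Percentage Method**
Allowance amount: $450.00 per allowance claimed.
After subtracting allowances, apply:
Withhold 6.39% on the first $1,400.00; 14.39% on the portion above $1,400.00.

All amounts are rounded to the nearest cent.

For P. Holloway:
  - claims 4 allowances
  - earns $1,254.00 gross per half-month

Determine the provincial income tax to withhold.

Provincial Income Tax: taxable = $1,254.00 − 4×$450.00 = $-546.00
  Taxable ≤ 0 → $0.00

$0.00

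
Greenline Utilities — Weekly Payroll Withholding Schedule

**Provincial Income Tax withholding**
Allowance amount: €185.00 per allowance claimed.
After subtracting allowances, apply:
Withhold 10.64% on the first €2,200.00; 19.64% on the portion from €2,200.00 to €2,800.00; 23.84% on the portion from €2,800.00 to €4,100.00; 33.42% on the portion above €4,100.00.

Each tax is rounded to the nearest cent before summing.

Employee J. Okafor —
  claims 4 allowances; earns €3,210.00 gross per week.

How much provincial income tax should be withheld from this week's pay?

€287.11

Provincial Income Tax: taxable = €3,210.00 − 4×€185.00 = €2,470.00
  €234.08 + 19.64% × (€2,470.00 − €2,200.00) = €234.08 + 19.64% × €270.00 = €287.11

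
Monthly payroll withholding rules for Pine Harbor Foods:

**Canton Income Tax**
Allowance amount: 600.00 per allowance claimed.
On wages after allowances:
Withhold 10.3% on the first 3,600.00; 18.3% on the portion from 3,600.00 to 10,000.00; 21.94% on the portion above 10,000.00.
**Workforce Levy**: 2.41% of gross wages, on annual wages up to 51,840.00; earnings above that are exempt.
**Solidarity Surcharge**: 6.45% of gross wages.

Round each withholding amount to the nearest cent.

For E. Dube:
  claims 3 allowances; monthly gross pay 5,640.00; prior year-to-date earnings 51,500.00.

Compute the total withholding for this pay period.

Canton Income Tax: taxable = 5,640.00 − 3×600.00 = 3,840.00
  370.80 + 18.3% × (3,840.00 − 3,600.00) = 370.80 + 18.3% × 240.00 = 414.72
Workforce Levy: cap 51,840.00 − YTD 51,500.00 = 340.00 subject; 2.41% × 340.00 = 8.19
Solidarity Surcharge: 6.45% × 5,640.00 = 363.78
Total: 414.72 + 8.19 + 363.78 = 786.69

786.69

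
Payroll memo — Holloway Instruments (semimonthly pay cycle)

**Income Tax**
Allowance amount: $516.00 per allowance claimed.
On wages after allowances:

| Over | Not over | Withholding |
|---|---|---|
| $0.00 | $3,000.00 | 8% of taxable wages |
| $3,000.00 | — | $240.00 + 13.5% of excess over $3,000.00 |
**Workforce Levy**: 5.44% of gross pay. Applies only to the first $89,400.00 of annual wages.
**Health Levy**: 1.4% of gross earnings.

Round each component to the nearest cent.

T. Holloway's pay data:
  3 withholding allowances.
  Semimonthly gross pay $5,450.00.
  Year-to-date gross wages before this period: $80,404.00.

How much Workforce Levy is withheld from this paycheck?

Workforce Levy: 5.44% × $5,450.00 = $296.48

$296.48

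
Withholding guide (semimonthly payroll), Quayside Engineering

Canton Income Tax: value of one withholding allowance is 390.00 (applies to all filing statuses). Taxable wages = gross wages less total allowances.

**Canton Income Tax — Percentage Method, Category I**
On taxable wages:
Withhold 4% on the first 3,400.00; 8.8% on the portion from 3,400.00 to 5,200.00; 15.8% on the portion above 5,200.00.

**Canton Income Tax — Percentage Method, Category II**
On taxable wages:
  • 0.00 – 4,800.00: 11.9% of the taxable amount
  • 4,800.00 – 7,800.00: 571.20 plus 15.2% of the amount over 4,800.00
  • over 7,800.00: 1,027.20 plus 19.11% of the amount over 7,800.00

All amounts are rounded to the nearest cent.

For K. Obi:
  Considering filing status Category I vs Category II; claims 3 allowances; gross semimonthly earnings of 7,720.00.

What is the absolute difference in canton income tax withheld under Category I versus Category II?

Canton Income Tax (Category I): taxable = 7,720.00 − 3×390.00 = 6,550.00
  294.40 + 15.8% × (6,550.00 − 5,200.00) = 294.40 + 15.8% × 1,350.00 = 507.70
Canton Income Tax (Category II): taxable = 7,720.00 − 3×390.00 = 6,550.00
  571.20 + 15.2% × (6,550.00 − 4,800.00) = 571.20 + 15.2% × 1,750.00 = 837.20
Difference: |507.70 − 837.20| = 329.50 (higher under Category II)

329.50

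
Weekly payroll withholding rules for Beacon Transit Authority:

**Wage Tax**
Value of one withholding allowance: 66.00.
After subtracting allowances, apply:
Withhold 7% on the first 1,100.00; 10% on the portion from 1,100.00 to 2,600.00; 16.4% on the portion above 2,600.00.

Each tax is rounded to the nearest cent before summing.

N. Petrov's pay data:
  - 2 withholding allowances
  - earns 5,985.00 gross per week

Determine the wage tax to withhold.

760.49

Wage Tax: taxable = 5,985.00 − 2×66.00 = 5,853.00
  227.00 + 16.4% × (5,853.00 − 2,600.00) = 227.00 + 16.4% × 3,253.00 = 760.49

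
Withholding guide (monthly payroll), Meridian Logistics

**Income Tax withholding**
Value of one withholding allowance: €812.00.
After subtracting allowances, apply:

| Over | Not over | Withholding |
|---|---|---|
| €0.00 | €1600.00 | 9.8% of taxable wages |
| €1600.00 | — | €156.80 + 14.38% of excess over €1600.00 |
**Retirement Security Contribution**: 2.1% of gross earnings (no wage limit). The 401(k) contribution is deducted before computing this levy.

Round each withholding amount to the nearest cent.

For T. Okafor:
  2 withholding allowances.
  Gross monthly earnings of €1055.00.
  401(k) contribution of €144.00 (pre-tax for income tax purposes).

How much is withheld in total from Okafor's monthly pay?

Income Tax: taxable = €1055.00 − €144.00 − 2×€812.00 = €-713.00
  Taxable ≤ 0 → €0.00
Retirement Security Contribution: 2.1% × €911.00 = €19.13
Total: €0.00 + €19.13 = €19.13

€19.13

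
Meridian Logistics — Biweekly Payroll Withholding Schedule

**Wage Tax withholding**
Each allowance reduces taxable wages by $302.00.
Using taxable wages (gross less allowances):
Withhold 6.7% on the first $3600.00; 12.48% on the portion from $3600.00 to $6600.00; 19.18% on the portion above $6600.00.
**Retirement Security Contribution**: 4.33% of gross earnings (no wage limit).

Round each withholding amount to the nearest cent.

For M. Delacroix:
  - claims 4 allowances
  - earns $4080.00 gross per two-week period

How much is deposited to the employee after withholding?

Wage Tax: taxable = $4080.00 − 4×$302.00 = $2872.00
  6.7% × $2872.00 = $192.42
Retirement Security Contribution: 4.33% × $4080.00 = $176.66
Total withheld: $192.42 + $176.66 = $369.08
Net pay: $4080.00 − $369.08 = $3710.92

$3710.92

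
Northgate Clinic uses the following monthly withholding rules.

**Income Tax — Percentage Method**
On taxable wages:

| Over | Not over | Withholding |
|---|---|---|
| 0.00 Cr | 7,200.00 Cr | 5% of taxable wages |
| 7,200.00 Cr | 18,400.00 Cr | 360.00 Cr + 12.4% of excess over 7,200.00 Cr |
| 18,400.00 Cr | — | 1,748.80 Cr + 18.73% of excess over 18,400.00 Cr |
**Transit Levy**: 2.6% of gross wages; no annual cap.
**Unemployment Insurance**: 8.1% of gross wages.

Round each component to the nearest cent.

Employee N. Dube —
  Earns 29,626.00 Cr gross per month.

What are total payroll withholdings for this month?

Income Tax: taxable = 29,626.00 Cr
  1,748.80 Cr + 18.73% × (29,626.00 Cr − 18,400.00 Cr) = 1,748.80 Cr + 18.73% × 11,226.00 Cr = 3,851.43 Cr
Transit Levy: 2.6% × 29,626.00 Cr = 770.28 Cr
Unemployment Insurance: 8.1% × 29,626.00 Cr = 2,399.71 Cr
Total: 3,851.43 Cr + 770.28 Cr + 2,399.71 Cr = 7,021.42 Cr

7,021.42 Cr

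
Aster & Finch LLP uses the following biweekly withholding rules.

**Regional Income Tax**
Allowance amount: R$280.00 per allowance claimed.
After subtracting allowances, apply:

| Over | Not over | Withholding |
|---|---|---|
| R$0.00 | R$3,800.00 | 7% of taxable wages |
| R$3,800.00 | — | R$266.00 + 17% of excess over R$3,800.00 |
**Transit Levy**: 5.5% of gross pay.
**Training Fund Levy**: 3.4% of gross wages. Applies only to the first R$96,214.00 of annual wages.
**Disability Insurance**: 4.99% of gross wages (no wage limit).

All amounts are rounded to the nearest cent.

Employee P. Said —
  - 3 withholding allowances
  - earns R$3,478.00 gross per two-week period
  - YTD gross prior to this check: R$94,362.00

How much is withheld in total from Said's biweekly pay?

R$612.47

Regional Income Tax: taxable = R$3,478.00 − 3×R$280.00 = R$2,638.00
  7% × R$2,638.00 = R$184.66
Transit Levy: 5.5% × R$3,478.00 = R$191.29
Training Fund Levy: cap R$96,214.00 − YTD R$94,362.00 = R$1,852.00 subject; 3.4% × R$1,852.00 = R$62.97
Disability Insurance: 4.99% × R$3,478.00 = R$173.55
Total: R$184.66 + R$191.29 + R$62.97 + R$173.55 = R$612.47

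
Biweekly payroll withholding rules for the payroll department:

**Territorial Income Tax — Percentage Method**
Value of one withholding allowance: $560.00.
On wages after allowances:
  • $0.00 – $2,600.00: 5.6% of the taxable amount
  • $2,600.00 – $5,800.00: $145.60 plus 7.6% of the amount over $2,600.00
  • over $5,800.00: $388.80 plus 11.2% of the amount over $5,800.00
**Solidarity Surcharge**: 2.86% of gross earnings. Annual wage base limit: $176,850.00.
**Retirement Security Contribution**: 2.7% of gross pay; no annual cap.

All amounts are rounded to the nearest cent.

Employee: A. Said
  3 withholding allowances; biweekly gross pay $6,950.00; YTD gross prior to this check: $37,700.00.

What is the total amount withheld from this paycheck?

Territorial Income Tax: taxable = $6,950.00 − 3×$560.00 = $5,270.00
  $145.60 + 7.6% × ($5,270.00 − $2,600.00) = $145.60 + 7.6% × $2,670.00 = $348.52
Solidarity Surcharge: 2.86% × $6,950.00 = $198.77
Retirement Security Contribution: 2.7% × $6,950.00 = $187.65
Total: $348.52 + $198.77 + $187.65 = $734.94

$734.94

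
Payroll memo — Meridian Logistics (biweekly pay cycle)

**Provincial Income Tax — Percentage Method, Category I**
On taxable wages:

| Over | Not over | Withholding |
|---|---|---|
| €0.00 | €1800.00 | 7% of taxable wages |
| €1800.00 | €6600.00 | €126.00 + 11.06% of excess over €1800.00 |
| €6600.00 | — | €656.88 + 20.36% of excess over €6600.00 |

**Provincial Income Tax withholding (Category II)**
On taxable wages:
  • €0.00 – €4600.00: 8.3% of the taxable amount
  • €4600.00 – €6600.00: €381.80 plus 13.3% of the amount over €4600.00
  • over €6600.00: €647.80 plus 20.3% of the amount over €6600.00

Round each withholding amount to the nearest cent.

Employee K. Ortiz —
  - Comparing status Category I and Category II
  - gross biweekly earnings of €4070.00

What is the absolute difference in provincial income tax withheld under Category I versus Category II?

Provincial Income Tax (Category I): taxable = €4070.00
  €126.00 + 11.06% × (€4070.00 − €1800.00) = €126.00 + 11.06% × €2270.00 = €377.06
Provincial Income Tax (Category II): taxable = €4070.00
  8.3% × €4070.00 = €337.81
Difference: |€377.06 − €337.81| = €39.25 (higher under Category I)

€39.25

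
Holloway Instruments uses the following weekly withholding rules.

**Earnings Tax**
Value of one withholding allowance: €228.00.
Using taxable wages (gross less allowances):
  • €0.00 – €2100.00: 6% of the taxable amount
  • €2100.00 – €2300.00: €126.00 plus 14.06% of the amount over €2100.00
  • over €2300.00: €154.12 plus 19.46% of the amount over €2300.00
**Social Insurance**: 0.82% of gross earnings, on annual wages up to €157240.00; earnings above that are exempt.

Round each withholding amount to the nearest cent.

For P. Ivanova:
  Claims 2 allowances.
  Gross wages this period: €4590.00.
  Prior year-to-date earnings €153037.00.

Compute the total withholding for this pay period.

Earnings Tax: taxable = €4590.00 − 2×€228.00 = €4134.00
  €154.12 + 19.46% × (€4134.00 − €2300.00) = €154.12 + 19.46% × €1834.00 = €511.02
Social Insurance: cap €157240.00 − YTD €153037.00 = €4203.00 subject; 0.82% × €4203.00 = €34.46
Total: €511.02 + €34.46 = €545.48

€545.48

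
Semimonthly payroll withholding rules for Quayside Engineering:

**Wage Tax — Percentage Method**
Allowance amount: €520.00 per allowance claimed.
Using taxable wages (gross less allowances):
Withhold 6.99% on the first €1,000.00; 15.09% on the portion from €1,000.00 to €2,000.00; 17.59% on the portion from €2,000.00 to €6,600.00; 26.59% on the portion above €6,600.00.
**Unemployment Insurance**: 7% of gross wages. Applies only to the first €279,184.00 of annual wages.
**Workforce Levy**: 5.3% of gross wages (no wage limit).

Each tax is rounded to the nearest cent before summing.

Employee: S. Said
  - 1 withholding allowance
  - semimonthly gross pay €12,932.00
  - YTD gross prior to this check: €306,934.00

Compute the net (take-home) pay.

€9,671.25

Wage Tax: taxable = €12,932.00 − 1×€520.00 = €12,412.00
  €1,029.94 + 26.59% × (€12,412.00 − €6,600.00) = €1,029.94 + 26.59% × €5,812.00 = €2,575.35
Unemployment Insurance: YTD €306,934.00 ≥ cap €279,184.00 → €0.00
Workforce Levy: 5.3% × €12,932.00 = €685.40
Total withheld: €2,575.35 + €0.00 + €685.40 = €3,260.75
Net pay: €12,932.00 − €3,260.75 = €9,671.25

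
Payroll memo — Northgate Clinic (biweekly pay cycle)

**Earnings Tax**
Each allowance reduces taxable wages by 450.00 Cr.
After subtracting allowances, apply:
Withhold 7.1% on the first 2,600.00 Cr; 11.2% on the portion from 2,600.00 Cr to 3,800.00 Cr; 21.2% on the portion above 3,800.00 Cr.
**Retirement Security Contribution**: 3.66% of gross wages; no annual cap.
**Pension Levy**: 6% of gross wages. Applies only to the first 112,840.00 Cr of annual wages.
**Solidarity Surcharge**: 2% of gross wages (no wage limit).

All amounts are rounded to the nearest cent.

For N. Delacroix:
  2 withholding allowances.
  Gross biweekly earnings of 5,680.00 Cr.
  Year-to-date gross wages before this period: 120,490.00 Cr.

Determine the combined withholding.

Earnings Tax: taxable = 5,680.00 Cr − 2×450.00 Cr = 4,780.00 Cr
  319.00 Cr + 21.2% × (4,780.00 Cr − 3,800.00 Cr) = 319.00 Cr + 21.2% × 980.00 Cr = 526.76 Cr
Retirement Security Contribution: 3.66% × 5,680.00 Cr = 207.89 Cr
Pension Levy: YTD 120,490.00 Cr ≥ cap 112,840.00 Cr → 0.00 Cr
Solidarity Surcharge: 2% × 5,680.00 Cr = 113.60 Cr
Total: 526.76 Cr + 207.89 Cr + 0.00 Cr + 113.60 Cr = 848.25 Cr

848.25 Cr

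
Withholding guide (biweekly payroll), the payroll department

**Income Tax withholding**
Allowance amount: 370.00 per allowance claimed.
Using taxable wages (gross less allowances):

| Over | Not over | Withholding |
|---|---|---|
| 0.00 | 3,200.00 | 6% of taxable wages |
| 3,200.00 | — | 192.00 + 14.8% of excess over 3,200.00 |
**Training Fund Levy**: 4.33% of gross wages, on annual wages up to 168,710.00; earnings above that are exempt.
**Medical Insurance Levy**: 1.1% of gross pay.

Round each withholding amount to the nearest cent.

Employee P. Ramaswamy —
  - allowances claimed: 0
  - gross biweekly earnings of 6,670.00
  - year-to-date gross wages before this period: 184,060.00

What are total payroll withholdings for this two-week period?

Income Tax: taxable = 6,670.00
  192.00 + 14.8% × (6,670.00 − 3,200.00) = 192.00 + 14.8% × 3,470.00 = 705.56
Training Fund Levy: YTD 184,060.00 ≥ cap 168,710.00 → 0.00
Medical Insurance Levy: 1.1% × 6,670.00 = 73.37
Total: 705.56 + 0.00 + 73.37 = 778.93

778.93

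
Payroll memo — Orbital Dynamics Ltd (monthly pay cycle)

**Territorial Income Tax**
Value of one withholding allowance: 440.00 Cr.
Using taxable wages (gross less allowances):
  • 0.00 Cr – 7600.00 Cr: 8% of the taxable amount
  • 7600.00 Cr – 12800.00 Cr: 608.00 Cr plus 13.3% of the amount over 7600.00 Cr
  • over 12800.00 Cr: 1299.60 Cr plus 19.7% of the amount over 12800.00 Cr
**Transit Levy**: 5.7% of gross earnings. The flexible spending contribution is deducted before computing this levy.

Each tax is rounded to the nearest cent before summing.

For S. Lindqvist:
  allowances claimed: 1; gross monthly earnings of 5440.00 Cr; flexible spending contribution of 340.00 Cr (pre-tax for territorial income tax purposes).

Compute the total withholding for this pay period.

663.50 Cr

Territorial Income Tax: taxable = 5440.00 Cr − 340.00 Cr − 1×440.00 Cr = 4660.00 Cr
  8% × 4660.00 Cr = 372.80 Cr
Transit Levy: 5.7% × 5100.00 Cr = 290.70 Cr
Total: 372.80 Cr + 290.70 Cr = 663.50 Cr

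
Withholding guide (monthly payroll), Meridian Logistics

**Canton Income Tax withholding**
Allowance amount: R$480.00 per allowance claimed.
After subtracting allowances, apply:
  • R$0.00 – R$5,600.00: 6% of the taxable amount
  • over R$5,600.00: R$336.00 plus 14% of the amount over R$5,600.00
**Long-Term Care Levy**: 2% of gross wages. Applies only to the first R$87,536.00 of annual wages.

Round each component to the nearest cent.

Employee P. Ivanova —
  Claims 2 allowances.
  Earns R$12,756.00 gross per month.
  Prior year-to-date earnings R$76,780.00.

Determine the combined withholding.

R$1,418.56

Canton Income Tax: taxable = R$12,756.00 − 2×R$480.00 = R$11,796.00
  R$336.00 + 14% × (R$11,796.00 − R$5,600.00) = R$336.00 + 14% × R$6,196.00 = R$1,203.44
Long-Term Care Levy: cap R$87,536.00 − YTD R$76,780.00 = R$10,756.00 subject; 2% × R$10,756.00 = R$215.12
Total: R$1,203.44 + R$215.12 = R$1,418.56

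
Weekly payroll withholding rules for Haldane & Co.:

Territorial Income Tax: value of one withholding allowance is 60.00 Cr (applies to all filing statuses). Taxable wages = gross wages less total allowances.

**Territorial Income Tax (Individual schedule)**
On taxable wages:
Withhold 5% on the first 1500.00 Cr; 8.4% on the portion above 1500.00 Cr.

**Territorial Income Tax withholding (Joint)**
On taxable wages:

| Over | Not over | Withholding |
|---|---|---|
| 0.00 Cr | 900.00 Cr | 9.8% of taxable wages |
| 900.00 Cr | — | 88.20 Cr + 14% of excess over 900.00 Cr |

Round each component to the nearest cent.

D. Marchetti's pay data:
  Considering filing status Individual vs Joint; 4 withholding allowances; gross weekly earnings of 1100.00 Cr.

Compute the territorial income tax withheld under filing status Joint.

Territorial Income Tax (Joint): taxable = 1100.00 Cr − 4×60.00 Cr = 860.00 Cr
  9.8% × 860.00 Cr = 84.28 Cr

84.28 Cr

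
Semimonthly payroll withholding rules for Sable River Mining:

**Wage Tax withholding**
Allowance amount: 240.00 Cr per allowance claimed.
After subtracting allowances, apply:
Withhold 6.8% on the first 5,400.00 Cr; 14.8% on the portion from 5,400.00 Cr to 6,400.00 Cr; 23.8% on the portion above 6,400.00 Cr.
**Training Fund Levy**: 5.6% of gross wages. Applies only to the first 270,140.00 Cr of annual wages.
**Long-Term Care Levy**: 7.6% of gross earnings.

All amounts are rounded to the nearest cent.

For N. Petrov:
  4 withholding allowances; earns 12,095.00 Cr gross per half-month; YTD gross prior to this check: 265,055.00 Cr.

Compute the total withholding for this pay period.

2,846.11 Cr

Wage Tax: taxable = 12,095.00 Cr − 4×240.00 Cr = 11,135.00 Cr
  515.20 Cr + 23.8% × (11,135.00 Cr − 6,400.00 Cr) = 515.20 Cr + 23.8% × 4,735.00 Cr = 1,642.13 Cr
Training Fund Levy: cap 270,140.00 Cr − YTD 265,055.00 Cr = 5,085.00 Cr subject; 5.6% × 5,085.00 Cr = 284.76 Cr
Long-Term Care Levy: 7.6% × 12,095.00 Cr = 919.22 Cr
Total: 1,642.13 Cr + 284.76 Cr + 919.22 Cr = 2,846.11 Cr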